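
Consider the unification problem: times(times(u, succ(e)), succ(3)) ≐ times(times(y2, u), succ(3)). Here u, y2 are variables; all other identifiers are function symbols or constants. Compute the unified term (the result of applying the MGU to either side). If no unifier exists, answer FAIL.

Decompose times/2: times(u, succ(e)) ≐ times(y2, u),  succ(3) ≐ succ(3).
Decompose times/2: u ≐ y2,  succ(e) ≐ u.
Bind u := y2; substituting into the one remaining equation that mentions u gives: succ(e) ≐ y2.
Bind y2 := succ(e); no other remaining equation mentions y2. Substituting into the earlier binding gives u := succ(e).
Delete trivial equation succ(3) ≐ succ(3).
Applying the MGU to either side gives times(times(succ(e), succ(e)), succ(3)).

times(times(succ(e), succ(e)), succ(3))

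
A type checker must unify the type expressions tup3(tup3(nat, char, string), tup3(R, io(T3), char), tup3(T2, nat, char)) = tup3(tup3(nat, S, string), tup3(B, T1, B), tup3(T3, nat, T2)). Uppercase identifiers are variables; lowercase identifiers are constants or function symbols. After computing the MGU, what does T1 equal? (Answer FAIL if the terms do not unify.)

io(char)

Decompose tup3/3: tup3(nat, char, string) = tup3(nat, S, string),  tup3(R, io(T3), char) = tup3(B, T1, B),  tup3(T2, nat, char) = tup3(T3, nat, T2).
Decompose tup3/3: nat = nat,  char = S,  string = string.
Delete trivial equation nat = nat.
Bind S := char; no other remaining equation mentions S.
Delete trivial equation string = string.
Decompose tup3/3: R = B,  io(T3) = T1,  char = B.
Bind R := B; no other remaining equation mentions R.
Bind T1 := io(T3); no other remaining equation mentions T1.
Bind B := char; no other remaining equation mentions B. Substituting into the earlier binding gives R := char.
Decompose tup3/3: T2 = T3,  nat = nat,  char = T2.
Bind T2 := T3; substituting into the one remaining equation that mentions T2 gives: char = T3.
Delete trivial equation nat = nat.
Bind T3 := char. Substituting into the earlier bindings gives T1 := io(char), T2 := char.
MGU = { S ↦ char, R ↦ char, T1 ↦ io(char), B ↦ char, T2 ↦ char, T3 ↦ char }, so T1 ↦ io(char).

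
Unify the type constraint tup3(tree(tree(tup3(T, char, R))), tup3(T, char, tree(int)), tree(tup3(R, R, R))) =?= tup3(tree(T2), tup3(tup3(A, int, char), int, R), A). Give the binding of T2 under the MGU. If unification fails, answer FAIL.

Decompose tup3/3: tree(tree(tup3(T, char, R))) =?= tree(T2),  tup3(T, char, tree(int)) =?= tup3(tup3(A, int, char), int, R),  tree(tup3(R, R, R)) =?= A.
Decompose tree/1: tree(tup3(T, char, R)) =?= T2.
Bind T2 := tree(tup3(T, char, R)); no other remaining equation mentions T2.
Decompose tup3/3: T =?= tup3(A, int, char),  char =?= int,  tree(int) =?= R.
Bind T := tup3(A, int, char); no other remaining equation mentions T. Substituting into the earlier binding gives T2 := tree(tup3(tup3(A, int, char), char, R)).
Clash: constants char and int differ; no unifier exists.

FAIL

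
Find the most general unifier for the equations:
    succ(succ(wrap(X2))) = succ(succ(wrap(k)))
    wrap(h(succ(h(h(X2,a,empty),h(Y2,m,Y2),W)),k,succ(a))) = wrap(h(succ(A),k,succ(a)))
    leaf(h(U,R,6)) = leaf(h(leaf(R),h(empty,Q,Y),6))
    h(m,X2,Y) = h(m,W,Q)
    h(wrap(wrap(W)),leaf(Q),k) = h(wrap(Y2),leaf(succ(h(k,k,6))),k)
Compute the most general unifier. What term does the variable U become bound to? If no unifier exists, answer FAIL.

Decompose succ/1: succ(wrap(X2)) = succ(wrap(k)).
Decompose succ/1: wrap(X2) = wrap(k).
Decompose wrap/1: X2 = k.
Bind X2 := k; substituting into the 2 remaining equations that mention X2 gives: wrap(h(succ(h(h(k,a,empty),h(Y2,m,Y2),W)),k,succ(a))) = wrap(h(succ(A),k,succ(a))),  h(m,k,Y) = h(m,W,Q).
Decompose wrap/1: h(succ(h(h(k,a,empty),h(Y2,m,Y2),W)),k,succ(a)) = h(succ(A),k,succ(a)).
Decompose h/3: succ(h(h(k,a,empty),h(Y2,m,Y2),W)) = succ(A),  k = k,  succ(a) = succ(a).
Decompose succ/1: h(h(k,a,empty),h(Y2,m,Y2),W) = A.
Bind A := h(h(k,a,empty),h(Y2,m,Y2),W); no other remaining equation mentions A.
Delete trivial equation k = k.
Delete trivial equation succ(a) = succ(a).
Decompose leaf/1: h(U,R,6) = h(leaf(R),h(empty,Q,Y),6).
Decompose h/3: U = leaf(R),  R = h(empty,Q,Y),  6 = 6.
Bind U := leaf(R); no other remaining equation mentions U.
Bind R := h(empty,Q,Y); no other remaining equation mentions R. Substituting into the earlier binding gives U := leaf(h(empty,Q,Y)).
Delete trivial equation 6 = 6.
Decompose h/3: m = m,  k = W,  Y = Q.
Delete trivial equation m = m.
Bind W := k; substituting into the one remaining equation that mentions W gives: h(wrap(wrap(k)),leaf(Q),k) = h(wrap(Y2),leaf(succ(h(k,k,6))),k). Substituting into the earlier binding gives A := h(h(k,a,empty),h(Y2,m,Y2),k).
Bind Y := Q; no other remaining equation mentions Y. Substituting into the earlier bindings gives U := leaf(h(empty,Q,Q)), R := h(empty,Q,Q).
Decompose h/3: wrap(wrap(k)) = wrap(Y2),  leaf(Q) = leaf(succ(h(k,k,6))),  k = k.
Decompose wrap/1: wrap(k) = Y2.
Bind Y2 := wrap(k); no other remaining equation mentions Y2. Substituting into the earlier binding gives A := h(h(k,a,empty),h(wrap(k),m,wrap(k)),k).
Decompose leaf/1: Q = succ(h(k,k,6)).
Bind Q := succ(h(k,k,6)); no other remaining equation mentions Q. Substituting into the earlier bindings gives U := leaf(h(empty,succ(h(k,k,6)),succ(h(k,k,6)))), R := h(empty,succ(h(k,k,6)),succ(h(k,k,6))), Y := succ(h(k,k,6)).
Delete trivial equation k = k.
MGU = { X2 := k, A := h(h(k,a,empty),h(wrap(k),m,wrap(k)),k), U := leaf(h(empty,succ(h(k,k,6)),succ(h(k,k,6)))), R := h(empty,succ(h(k,k,6)),succ(h(k,k,6))), W := k, Y := succ(h(k,k,6)), Y2 := wrap(k), Q := succ(h(k,k,6)) }, so U := leaf(h(empty,succ(h(k,k,6)),succ(h(k,k,6)))).

leaf(h(empty,succ(h(k,k,6)),succ(h(k,k,6))))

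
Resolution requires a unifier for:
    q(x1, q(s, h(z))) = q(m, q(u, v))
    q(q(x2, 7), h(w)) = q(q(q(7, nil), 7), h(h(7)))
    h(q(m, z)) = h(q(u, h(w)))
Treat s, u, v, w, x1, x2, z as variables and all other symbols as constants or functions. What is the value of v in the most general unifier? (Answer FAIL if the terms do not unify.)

h(h(h(7)))

Decompose q/2: x1 = m,  q(s, h(z)) = q(u, v).
Bind x1 := m; no other remaining equation mentions x1.
Decompose q/2: s = u,  h(z) = v.
Bind s := u; no other remaining equation mentions s.
Bind v := h(z); no other remaining equation mentions v.
Decompose q/2: q(x2, 7) = q(q(7, nil), 7),  h(w) = h(h(7)).
Decompose q/2: x2 = q(7, nil),  7 = 7.
Bind x2 := q(7, nil); no other remaining equation mentions x2.
Delete trivial equation 7 = 7.
Decompose h/1: w = h(7).
Bind w := h(7); substituting into the remaining equation gives: h(q(m, z)) = h(q(u, h(h(7)))).
Decompose h/1: q(m, z) = q(u, h(h(7))).
Decompose q/2: m = u,  z = h(h(7)).
Bind u := m; no other remaining equation mentions u. Substituting into the earlier binding gives s := m.
Bind z := h(h(7)). Substituting into the earlier binding gives v := h(h(h(7))).
MGU = { x1 ↦ m, s ↦ m, v ↦ h(h(h(7))), x2 ↦ q(7, nil), w ↦ h(7), u ↦ m, z ↦ h(h(7)) }, so v ↦ h(h(h(7))).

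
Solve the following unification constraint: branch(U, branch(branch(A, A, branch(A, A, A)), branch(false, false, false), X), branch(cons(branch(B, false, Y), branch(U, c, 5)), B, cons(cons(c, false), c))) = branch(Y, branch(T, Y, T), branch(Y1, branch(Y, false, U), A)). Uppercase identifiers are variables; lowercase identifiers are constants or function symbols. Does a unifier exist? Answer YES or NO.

YES

Decompose branch/3: U = Y,  branch(branch(A, A, branch(A, A, A)), branch(false, false, false), X) = branch(T, Y, T),  branch(cons(branch(B, false, Y), branch(U, c, 5)), B, cons(cons(c, false), c)) = branch(Y1, branch(Y, false, U), A).
Bind U := Y; substituting into the one remaining equation that mentions U gives: branch(cons(branch(B, false, Y), branch(Y, c, 5)), B, cons(cons(c, false), c)) = branch(Y1, branch(Y, false, Y), A).
Decompose branch/3: branch(A, A, branch(A, A, A)) = T,  branch(false, false, false) = Y,  X = T.
Bind T := branch(A, A, branch(A, A, A)); substituting into the one remaining equation that mentions T gives: X = branch(A, A, branch(A, A, A)).
Bind Y := branch(false, false, false); substituting into the one remaining equation that mentions Y gives: branch(cons(branch(B, false, branch(false, false, false)), branch(branch(false, false, false), c, 5)), B, cons(cons(c, false), c)) = branch(Y1, branch(branch(false, false, false), false, branch(false, false, false)), A). Substituting into the earlier binding gives U := branch(false, false, false).
Bind X := branch(A, A, branch(A, A, A)); no other remaining equation mentions X.
Decompose branch/3: cons(branch(B, false, branch(false, false, false)), branch(branch(false, false, false), c, 5)) = Y1,  B = branch(branch(false, false, false), false, branch(false, false, false)),  cons(cons(c, false), c) = A.
Bind Y1 := cons(branch(B, false, branch(false, false, false)), branch(branch(false, false, false), c, 5)); no other remaining equation mentions Y1.
Bind B := branch(branch(false, false, false), false, branch(false, false, false)); no other remaining equation mentions B. Substituting into the earlier binding gives Y1 := cons(branch(branch(branch(false, false, false), false, branch(false, false, false)), false, branch(false, false, false)), branch(branch(false, false, false), c, 5)).
Bind A := cons(cons(c, false), c). Substituting into the earlier bindings gives T := branch(cons(cons(c, false), c), cons(cons(c, false), c), branch(cons(cons(c, false), c), cons(cons(c, false), c), cons(cons(c, false), c))), X := branch(cons(cons(c, false), c), cons(cons(c, false), c), branch(cons(cons(c, false), c), cons(cons(c, false), c), cons(cons(c, false), c))).
No equations remain and no clash or occurs-check failure arose, so a unifier exists.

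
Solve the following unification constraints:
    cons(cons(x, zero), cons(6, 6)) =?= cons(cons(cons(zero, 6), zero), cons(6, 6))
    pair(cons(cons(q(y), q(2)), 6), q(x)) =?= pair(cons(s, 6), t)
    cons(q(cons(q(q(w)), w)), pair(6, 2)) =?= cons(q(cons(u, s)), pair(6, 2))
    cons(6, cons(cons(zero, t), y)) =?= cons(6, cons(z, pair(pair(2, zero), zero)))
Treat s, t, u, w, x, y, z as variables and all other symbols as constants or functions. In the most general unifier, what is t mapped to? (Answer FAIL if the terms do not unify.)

Decompose cons/2: cons(x, zero) =?= cons(cons(zero, 6), zero),  cons(6, 6) =?= cons(6, 6).
Decompose cons/2: x =?= cons(zero, 6),  zero =?= zero.
Bind x := cons(zero, 6); substituting into the one remaining equation that mentions x gives: pair(cons(cons(q(y), q(2)), 6), q(cons(zero, 6))) =?= pair(cons(s, 6), t).
Delete trivial equation zero =?= zero.
Delete trivial equation cons(6, 6) =?= cons(6, 6).
Decompose pair/2: cons(cons(q(y), q(2)), 6) =?= cons(s, 6),  q(cons(zero, 6)) =?= t.
Decompose cons/2: cons(q(y), q(2)) =?= s,  6 =?= 6.
Bind s := cons(q(y), q(2)); substituting into the one remaining equation that mentions s gives: cons(q(cons(q(q(w)), w)), pair(6, 2)) =?= cons(q(cons(u, cons(q(y), q(2)))), pair(6, 2)).
Delete trivial equation 6 =?= 6.
Bind t := q(cons(zero, 6)); substituting into the one remaining equation that mentions t gives: cons(6, cons(cons(zero, q(cons(zero, 6))), y)) =?= cons(6, cons(z, pair(pair(2, zero), zero))).
Decompose cons/2: q(cons(q(q(w)), w)) =?= q(cons(u, cons(q(y), q(2)))),  pair(6, 2) =?= pair(6, 2).
Decompose q/1: cons(q(q(w)), w) =?= cons(u, cons(q(y), q(2))).
Decompose cons/2: q(q(w)) =?= u,  w =?= cons(q(y), q(2)).
Bind u := q(q(w)); no other remaining equation mentions u.
Bind w := cons(q(y), q(2)); no other remaining equation mentions w. Substituting into the earlier binding gives u := q(q(cons(q(y), q(2)))).
Delete trivial equation pair(6, 2) =?= pair(6, 2).
Decompose cons/2: 6 =?= 6,  cons(cons(zero, q(cons(zero, 6))), y) =?= cons(z, pair(pair(2, zero), zero)).
Delete trivial equation 6 =?= 6.
Decompose cons/2: cons(zero, q(cons(zero, 6))) =?= z,  y =?= pair(pair(2, zero), zero).
Bind z := cons(zero, q(cons(zero, 6))); no other remaining equation mentions z.
Bind y := pair(pair(2, zero), zero). Substituting into the earlier bindings gives s := cons(q(pair(pair(2, zero), zero)), q(2)), u := q(q(cons(q(pair(pair(2, zero), zero)), q(2)))), w := cons(q(pair(pair(2, zero), zero)), q(2)).
MGU = { x := cons(zero, 6), s := cons(q(pair(pair(2, zero), zero)), q(2)), t := q(cons(zero, 6)), u := q(q(cons(q(pair(pair(2, zero), zero)), q(2)))), w := cons(q(pair(pair(2, zero), zero)), q(2)), z := cons(zero, q(cons(zero, 6))), y := pair(pair(2, zero), zero) }, so t := q(cons(zero, 6)).

q(cons(zero, 6))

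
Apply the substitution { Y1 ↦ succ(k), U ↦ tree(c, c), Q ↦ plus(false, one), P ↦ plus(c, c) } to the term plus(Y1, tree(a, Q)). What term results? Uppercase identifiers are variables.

plus(succ(k), tree(a, plus(false, one)))

Replace each occurrence of Y1 with succ(k).
Replace each occurrence of Q with plus(false, one).
Result: plus(succ(k), tree(a, plus(false, one))).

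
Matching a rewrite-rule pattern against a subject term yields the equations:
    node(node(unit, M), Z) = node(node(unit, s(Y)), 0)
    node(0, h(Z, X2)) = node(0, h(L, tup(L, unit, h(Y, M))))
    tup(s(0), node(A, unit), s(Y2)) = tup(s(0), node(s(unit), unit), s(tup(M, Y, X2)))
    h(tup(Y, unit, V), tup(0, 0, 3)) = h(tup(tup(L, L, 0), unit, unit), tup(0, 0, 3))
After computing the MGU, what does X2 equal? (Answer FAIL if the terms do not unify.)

tup(0, unit, h(tup(0, 0, 0), s(tup(0, 0, 0))))

Decompose node/2: node(unit, M) = node(unit, s(Y)),  Z = 0.
Decompose node/2: unit = unit,  M = s(Y).
Delete trivial equation unit = unit.
Bind M := s(Y); substituting into the 2 remaining equations that mention M gives: node(0, h(Z, X2)) = node(0, h(L, tup(L, unit, h(Y, s(Y))))),  tup(s(0), node(A, unit), s(Y2)) = tup(s(0), node(s(unit), unit), s(tup(s(Y), Y, X2))).
Bind Z := 0; substituting into the one remaining equation that mentions Z gives: node(0, h(0, X2)) = node(0, h(L, tup(L, unit, h(Y, s(Y))))).
Decompose node/2: 0 = 0,  h(0, X2) = h(L, tup(L, unit, h(Y, s(Y)))).
Delete trivial equation 0 = 0.
Decompose h/2: 0 = L,  X2 = tup(L, unit, h(Y, s(Y))).
Bind L := 0; substituting into the 2 remaining equations that mention L gives: X2 = tup(0, unit, h(Y, s(Y))),  h(tup(Y, unit, V), tup(0, 0, 3)) = h(tup(tup(0, 0, 0), unit, unit), tup(0, 0, 3)).
Bind X2 := tup(0, unit, h(Y, s(Y))); substituting into the one remaining equation that mentions X2 gives: tup(s(0), node(A, unit), s(Y2)) = tup(s(0), node(s(unit), unit), s(tup(s(Y), Y, tup(0, unit, h(Y, s(Y)))))).
Decompose tup/3: s(0) = s(0),  node(A, unit) = node(s(unit), unit),  s(Y2) = s(tup(s(Y), Y, tup(0, unit, h(Y, s(Y))))).
Delete trivial equation s(0) = s(0).
Decompose node/2: A = s(unit),  unit = unit.
Bind A := s(unit); no other remaining equation mentions A.
Delete trivial equation unit = unit.
Decompose s/1: Y2 = tup(s(Y), Y, tup(0, unit, h(Y, s(Y)))).
Bind Y2 := tup(s(Y), Y, tup(0, unit, h(Y, s(Y)))); no other remaining equation mentions Y2.
Decompose h/2: tup(Y, unit, V) = tup(tup(0, 0, 0), unit, unit),  tup(0, 0, 3) = tup(0, 0, 3).
Decompose tup/3: Y = tup(0, 0, 0),  unit = unit,  V = unit.
Bind Y := tup(0, 0, 0); no other remaining equation mentions Y. Substituting into the earlier bindings gives M := s(tup(0, 0, 0)), X2 := tup(0, unit, h(tup(0, 0, 0), s(tup(0, 0, 0)))), Y2 := tup(s(tup(0, 0, 0)), tup(0, 0, 0), tup(0, unit, h(tup(0, 0, 0), s(tup(0, 0, 0))))).
Delete trivial equation unit = unit.
Bind V := unit; no other remaining equation mentions V.
Delete trivial equation tup(0, 0, 3) = tup(0, 0, 3).
MGU = { M := s(tup(0, 0, 0)), Z := 0, L := 0, X2 := tup(0, unit, h(tup(0, 0, 0), s(tup(0, 0, 0)))), A := s(unit), Y2 := tup(s(tup(0, 0, 0)), tup(0, 0, 0), tup(0, unit, h(tup(0, 0, 0), s(tup(0, 0, 0))))), Y := tup(0, 0, 0), V := unit }, so X2 := tup(0, unit, h(tup(0, 0, 0), s(tup(0, 0, 0)))).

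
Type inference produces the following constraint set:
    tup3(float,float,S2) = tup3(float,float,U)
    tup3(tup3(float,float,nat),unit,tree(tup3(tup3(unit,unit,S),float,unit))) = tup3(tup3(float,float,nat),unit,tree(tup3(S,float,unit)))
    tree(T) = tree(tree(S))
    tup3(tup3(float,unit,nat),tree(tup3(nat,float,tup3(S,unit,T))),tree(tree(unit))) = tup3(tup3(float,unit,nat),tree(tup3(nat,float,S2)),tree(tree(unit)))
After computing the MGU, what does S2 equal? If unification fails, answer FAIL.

FAIL

Decompose tup3/3: float = float,  float = float,  S2 = U.
Delete trivial equation float = float.
Delete trivial equation float = float.
Bind S2 := U; substituting into the one remaining equation that mentions S2 gives: tup3(tup3(float,unit,nat),tree(tup3(nat,float,tup3(S,unit,T))),tree(tree(unit))) = tup3(tup3(float,unit,nat),tree(tup3(nat,float,U)),tree(tree(unit))).
Decompose tup3/3: tup3(float,float,nat) = tup3(float,float,nat),  unit = unit,  tree(tup3(tup3(unit,unit,S),float,unit)) = tree(tup3(S,float,unit)).
Delete trivial equation tup3(float,float,nat) = tup3(float,float,nat).
Delete trivial equation unit = unit.
Decompose tree/1: tup3(tup3(unit,unit,S),float,unit) = tup3(S,float,unit).
Decompose tup3/3: tup3(unit,unit,S) = S,  float = float,  unit = unit.
Occurs check fails: S occurs in tup3(unit,unit,S); the equation S = tup3(unit,unit,S) has no finite solution.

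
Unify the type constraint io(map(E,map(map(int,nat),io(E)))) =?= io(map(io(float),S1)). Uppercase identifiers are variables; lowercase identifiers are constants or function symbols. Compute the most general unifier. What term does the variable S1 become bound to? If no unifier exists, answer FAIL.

Decompose io/1: map(E,map(map(int,nat),io(E))) =?= map(io(float),S1).
Decompose map/2: E =?= io(float),  map(map(int,nat),io(E)) =?= S1.
Bind E := io(float); substituting into the remaining equation gives: map(map(int,nat),io(io(float))) =?= S1.
Bind S1 := map(map(int,nat),io(io(float))).
MGU = { E -> io(float), S1 -> map(map(int,nat),io(io(float))) }, so S1 -> map(map(int,nat),io(io(float))).

map(map(int,nat),io(io(float)))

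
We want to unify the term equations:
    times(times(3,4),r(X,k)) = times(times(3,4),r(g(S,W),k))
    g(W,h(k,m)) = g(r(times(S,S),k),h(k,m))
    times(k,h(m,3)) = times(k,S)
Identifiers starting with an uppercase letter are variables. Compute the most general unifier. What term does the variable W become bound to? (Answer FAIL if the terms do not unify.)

r(times(h(m,3),h(m,3)),k)

Decompose times/2: times(3,4) = times(3,4),  r(X,k) = r(g(S,W),k).
Delete trivial equation times(3,4) = times(3,4).
Decompose r/2: X = g(S,W),  k = k.
Bind X := g(S,W); no other remaining equation mentions X.
Delete trivial equation k = k.
Decompose g/2: W = r(times(S,S),k),  h(k,m) = h(k,m).
Bind W := r(times(S,S),k); no other remaining equation mentions W. Substituting into the earlier binding gives X := g(S,r(times(S,S),k)).
Delete trivial equation h(k,m) = h(k,m).
Decompose times/2: k = k,  h(m,3) = S.
Delete trivial equation k = k.
Bind S := h(m,3). Substituting into the earlier bindings gives X := g(h(m,3),r(times(h(m,3),h(m,3)),k)), W := r(times(h(m,3),h(m,3)),k).
MGU = { X ↦ g(h(m,3),r(times(h(m,3),h(m,3)),k)), W ↦ r(times(h(m,3),h(m,3)),k), S ↦ h(m,3) }, so W ↦ r(times(h(m,3),h(m,3)),k).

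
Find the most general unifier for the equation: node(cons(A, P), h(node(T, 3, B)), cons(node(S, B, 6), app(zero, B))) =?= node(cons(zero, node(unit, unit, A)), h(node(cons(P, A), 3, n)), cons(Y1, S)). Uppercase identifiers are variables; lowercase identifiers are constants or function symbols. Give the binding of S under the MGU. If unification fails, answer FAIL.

Decompose node/3: cons(A, P) =?= cons(zero, node(unit, unit, A)),  h(node(T, 3, B)) =?= h(node(cons(P, A), 3, n)),  cons(node(S, B, 6), app(zero, B)) =?= cons(Y1, S).
Decompose cons/2: A =?= zero,  P =?= node(unit, unit, A).
Bind A := zero; substituting into the 2 remaining equations that mention A gives: P =?= node(unit, unit, zero),  h(node(T, 3, B)) =?= h(node(cons(P, zero), 3, n)).
Bind P := node(unit, unit, zero); substituting into the one remaining equation that mentions P gives: h(node(T, 3, B)) =?= h(node(cons(node(unit, unit, zero), zero), 3, n)).
Decompose h/1: node(T, 3, B) =?= node(cons(node(unit, unit, zero), zero), 3, n).
Decompose node/3: T =?= cons(node(unit, unit, zero), zero),  3 =?= 3,  B =?= n.
Bind T := cons(node(unit, unit, zero), zero); no other remaining equation mentions T.
Delete trivial equation 3 =?= 3.
Bind B := n; substituting into the remaining equation gives: cons(node(S, n, 6), app(zero, n)) =?= cons(Y1, S).
Decompose cons/2: node(S, n, 6) =?= Y1,  app(zero, n) =?= S.
Bind Y1 := node(S, n, 6); no other remaining equation mentions Y1.
Bind S := app(zero, n). Substituting into the earlier binding gives Y1 := node(app(zero, n), n, 6).
MGU = { A -> zero, P -> node(unit, unit, zero), T -> cons(node(unit, unit, zero), zero), B -> n, Y1 -> node(app(zero, n), n, 6), S -> app(zero, n) }, so S -> app(zero, n).

app(zero, n)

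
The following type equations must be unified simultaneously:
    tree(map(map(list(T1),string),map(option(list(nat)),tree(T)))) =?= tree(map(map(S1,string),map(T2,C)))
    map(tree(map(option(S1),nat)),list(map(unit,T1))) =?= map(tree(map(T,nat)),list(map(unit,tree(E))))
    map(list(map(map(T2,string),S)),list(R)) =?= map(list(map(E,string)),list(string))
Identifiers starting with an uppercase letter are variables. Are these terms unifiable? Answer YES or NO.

YES

Decompose tree/1: map(map(list(T1),string),map(option(list(nat)),tree(T))) =?= map(map(S1,string),map(T2,C)).
Decompose map/2: map(list(T1),string) =?= map(S1,string),  map(option(list(nat)),tree(T)) =?= map(T2,C).
Decompose map/2: list(T1) =?= S1,  string =?= string.
Bind S1 := list(T1); substituting into the one remaining equation that mentions S1 gives: map(tree(map(option(list(T1)),nat)),list(map(unit,T1))) =?= map(tree(map(T,nat)),list(map(unit,tree(E)))).
Delete trivial equation string =?= string.
Decompose map/2: option(list(nat)) =?= T2,  tree(T) =?= C.
Bind T2 := option(list(nat)); substituting into the one remaining equation that mentions T2 gives: map(list(map(map(option(list(nat)),string),S)),list(R)) =?= map(list(map(E,string)),list(string)).
Bind C := tree(T); no other remaining equation mentions C.
Decompose map/2: tree(map(option(list(T1)),nat)) =?= tree(map(T,nat)),  list(map(unit,T1)) =?= list(map(unit,tree(E))).
Decompose tree/1: map(option(list(T1)),nat) =?= map(T,nat).
Decompose map/2: option(list(T1)) =?= T,  nat =?= nat.
Bind T := option(list(T1)); no other remaining equation mentions T. Substituting into the earlier binding gives C := tree(option(list(T1))).
Delete trivial equation nat =?= nat.
Decompose list/1: map(unit,T1) =?= map(unit,tree(E)).
Decompose map/2: unit =?= unit,  T1 =?= tree(E).
Delete trivial equation unit =?= unit.
Bind T1 := tree(E); no other remaining equation mentions T1. Substituting into the earlier bindings gives S1 := list(tree(E)), C := tree(option(list(tree(E)))), T := option(list(tree(E))).
Decompose map/2: list(map(map(option(list(nat)),string),S)) =?= list(map(E,string)),  list(R) =?= list(string).
Decompose list/1: map(map(option(list(nat)),string),S) =?= map(E,string).
Decompose map/2: map(option(list(nat)),string) =?= E,  S =?= string.
Bind E := map(option(list(nat)),string); no other remaining equation mentions E. Substituting into the earlier bindings gives S1 := list(tree(map(option(list(nat)),string))), C := tree(option(list(tree(map(option(list(nat)),string))))), T := option(list(tree(map(option(list(nat)),string)))), T1 := tree(map(option(list(nat)),string)).
Bind S := string; no other remaining equation mentions S.
Decompose list/1: R =?= string.
Bind R := string.
No equations remain and no clash or occurs-check failure arose, so a unifier exists.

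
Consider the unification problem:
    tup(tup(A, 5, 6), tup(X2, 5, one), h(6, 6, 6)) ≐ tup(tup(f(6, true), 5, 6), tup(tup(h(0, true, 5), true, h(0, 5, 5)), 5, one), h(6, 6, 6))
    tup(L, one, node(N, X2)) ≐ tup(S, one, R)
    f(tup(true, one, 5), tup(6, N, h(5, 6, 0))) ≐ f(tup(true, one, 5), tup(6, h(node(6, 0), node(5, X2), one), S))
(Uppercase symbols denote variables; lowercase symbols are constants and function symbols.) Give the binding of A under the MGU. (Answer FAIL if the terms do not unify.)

f(6, true)

Decompose tup/3: tup(A, 5, 6) ≐ tup(f(6, true), 5, 6),  tup(X2, 5, one) ≐ tup(tup(h(0, true, 5), true, h(0, 5, 5)), 5, one),  h(6, 6, 6) ≐ h(6, 6, 6).
Decompose tup/3: A ≐ f(6, true),  5 ≐ 5,  6 ≐ 6.
Bind A := f(6, true); no other remaining equation mentions A.
Delete trivial equation 5 ≐ 5.
Delete trivial equation 6 ≐ 6.
Decompose tup/3: X2 ≐ tup(h(0, true, 5), true, h(0, 5, 5)),  5 ≐ 5,  one ≐ one.
Bind X2 := tup(h(0, true, 5), true, h(0, 5, 5)); substituting into the 2 remaining equations that mention X2 gives: tup(L, one, node(N, tup(h(0, true, 5), true, h(0, 5, 5)))) ≐ tup(S, one, R),  f(tup(true, one, 5), tup(6, N, h(5, 6, 0))) ≐ f(tup(true, one, 5), tup(6, h(node(6, 0), node(5, tup(h(0, true, 5), true, h(0, 5, 5))), one), S)).
Delete trivial equation 5 ≐ 5.
Delete trivial equation one ≐ one.
Delete trivial equation h(6, 6, 6) ≐ h(6, 6, 6).
Decompose tup/3: L ≐ S,  one ≐ one,  node(N, tup(h(0, true, 5), true, h(0, 5, 5))) ≐ R.
Bind L := S; no other remaining equation mentions L.
Delete trivial equation one ≐ one.
Bind R := node(N, tup(h(0, true, 5), true, h(0, 5, 5))); no other remaining equation mentions R.
Decompose f/2: tup(true, one, 5) ≐ tup(true, one, 5),  tup(6, N, h(5, 6, 0)) ≐ tup(6, h(node(6, 0), node(5, tup(h(0, true, 5), true, h(0, 5, 5))), one), S).
Delete trivial equation tup(true, one, 5) ≐ tup(true, one, 5).
Decompose tup/3: 6 ≐ 6,  N ≐ h(node(6, 0), node(5, tup(h(0, true, 5), true, h(0, 5, 5))), one),  h(5, 6, 0) ≐ S.
Delete trivial equation 6 ≐ 6.
Bind N := h(node(6, 0), node(5, tup(h(0, true, 5), true, h(0, 5, 5))), one); no other remaining equation mentions N. Substituting into the earlier binding gives R := node(h(node(6, 0), node(5, tup(h(0, true, 5), true, h(0, 5, 5))), one), tup(h(0, true, 5), true, h(0, 5, 5))).
Bind S := h(5, 6, 0). Substituting into the earlier binding gives L := h(5, 6, 0).
MGU = { A -> f(6, true), X2 -> tup(h(0, true, 5), true, h(0, 5, 5)), L -> h(5, 6, 0), R -> node(h(node(6, 0), node(5, tup(h(0, true, 5), true, h(0, 5, 5))), one), tup(h(0, true, 5), true, h(0, 5, 5))), N -> h(node(6, 0), node(5, tup(h(0, true, 5), true, h(0, 5, 5))), one), S -> h(5, 6, 0) }, so A -> f(6, true).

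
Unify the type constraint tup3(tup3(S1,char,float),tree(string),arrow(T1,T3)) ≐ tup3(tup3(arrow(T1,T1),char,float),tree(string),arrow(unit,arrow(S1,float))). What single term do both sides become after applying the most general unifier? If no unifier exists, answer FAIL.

Decompose tup3/3: tup3(S1,char,float) ≐ tup3(arrow(T1,T1),char,float),  tree(string) ≐ tree(string),  arrow(T1,T3) ≐ arrow(unit,arrow(S1,float)).
Decompose tup3/3: S1 ≐ arrow(T1,T1),  char ≐ char,  float ≐ float.
Bind S1 := arrow(T1,T1); substituting into the one remaining equation that mentions S1 gives: arrow(T1,T3) ≐ arrow(unit,arrow(arrow(T1,T1),float)).
Delete trivial equation char ≐ char.
Delete trivial equation float ≐ float.
Delete trivial equation tree(string) ≐ tree(string).
Decompose arrow/2: T1 ≐ unit,  T3 ≐ arrow(arrow(T1,T1),float).
Bind T1 := unit; substituting into the remaining equation gives: T3 ≐ arrow(arrow(unit,unit),float). Substituting into the earlier binding gives S1 := arrow(unit,unit).
Bind T3 := arrow(arrow(unit,unit),float).
Applying the MGU to either side gives tup3(tup3(arrow(unit,unit),char,float),tree(string),arrow(unit,arrow(arrow(unit,unit),float))).

tup3(tup3(arrow(unit,unit),char,float),tree(string),arrow(unit,arrow(arrow(unit,unit),float)))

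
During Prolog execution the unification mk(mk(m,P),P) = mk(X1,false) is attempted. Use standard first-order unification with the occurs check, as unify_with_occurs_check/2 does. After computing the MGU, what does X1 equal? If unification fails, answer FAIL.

Decompose mk/2: mk(m,P) = X1,  P = false.
Bind X1 := mk(m,P); no other remaining equation mentions X1.
Bind P := false. Substituting into the earlier binding gives X1 := mk(m,false).
MGU = { X1 -> mk(m,false), P -> false }, so X1 -> mk(m,false).

mk(m,false)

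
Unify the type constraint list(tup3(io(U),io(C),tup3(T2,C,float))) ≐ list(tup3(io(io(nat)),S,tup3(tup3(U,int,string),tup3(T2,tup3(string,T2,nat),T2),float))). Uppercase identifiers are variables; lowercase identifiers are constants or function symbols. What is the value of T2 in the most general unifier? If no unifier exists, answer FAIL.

Decompose list/1: tup3(io(U),io(C),tup3(T2,C,float)) ≐ tup3(io(io(nat)),S,tup3(tup3(U,int,string),tup3(T2,tup3(string,T2,nat),T2),float)).
Decompose tup3/3: io(U) ≐ io(io(nat)),  io(C) ≐ S,  tup3(T2,C,float) ≐ tup3(tup3(U,int,string),tup3(T2,tup3(string,T2,nat),T2),float).
Decompose io/1: U ≐ io(nat).
Bind U := io(nat); substituting into the one remaining equation that mentions U gives: tup3(T2,C,float) ≐ tup3(tup3(io(nat),int,string),tup3(T2,tup3(string,T2,nat),T2),float).
Bind S := io(C); no other remaining equation mentions S.
Decompose tup3/3: T2 ≐ tup3(io(nat),int,string),  C ≐ tup3(T2,tup3(string,T2,nat),T2),  float ≐ float.
Bind T2 := tup3(io(nat),int,string); substituting into the one remaining equation that mentions T2 gives: C ≐ tup3(tup3(io(nat),int,string),tup3(string,tup3(io(nat),int,string),nat),tup3(io(nat),int,string)).
Bind C := tup3(tup3(io(nat),int,string),tup3(string,tup3(io(nat),int,string),nat),tup3(io(nat),int,string)); no other remaining equation mentions C. Substituting into the earlier binding gives S := io(tup3(tup3(io(nat),int,string),tup3(string,tup3(io(nat),int,string),nat),tup3(io(nat),int,string))).
Delete trivial equation float ≐ float.
MGU = { U -> io(nat), S -> io(tup3(tup3(io(nat),int,string),tup3(string,tup3(io(nat),int,string),nat),tup3(io(nat),int,string))), T2 -> tup3(io(nat),int,string), C -> tup3(tup3(io(nat),int,string),tup3(string,tup3(io(nat),int,string),nat),tup3(io(nat),int,string)) }, so T2 -> tup3(io(nat),int,string).

tup3(io(nat),int,string)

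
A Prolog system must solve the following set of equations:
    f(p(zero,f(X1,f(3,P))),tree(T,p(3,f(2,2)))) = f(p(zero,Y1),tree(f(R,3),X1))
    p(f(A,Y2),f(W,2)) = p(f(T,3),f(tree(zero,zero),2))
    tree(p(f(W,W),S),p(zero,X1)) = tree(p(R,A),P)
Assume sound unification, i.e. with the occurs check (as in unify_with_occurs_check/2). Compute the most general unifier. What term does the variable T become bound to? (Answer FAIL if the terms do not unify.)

f(f(tree(zero,zero),tree(zero,zero)),3)

Decompose f/2: p(zero,f(X1,f(3,P))) = p(zero,Y1),  tree(T,p(3,f(2,2))) = tree(f(R,3),X1).
Decompose p/2: zero = zero,  f(X1,f(3,P)) = Y1.
Delete trivial equation zero = zero.
Bind Y1 := f(X1,f(3,P)); no other remaining equation mentions Y1.
Decompose tree/2: T = f(R,3),  p(3,f(2,2)) = X1.
Bind T := f(R,3); substituting into the one remaining equation that mentions T gives: p(f(A,Y2),f(W,2)) = p(f(f(R,3),3),f(tree(zero,zero),2)).
Bind X1 := p(3,f(2,2)); substituting into the one remaining equation that mentions X1 gives: tree(p(f(W,W),S),p(zero,p(3,f(2,2)))) = tree(p(R,A),P). Substituting into the earlier binding gives Y1 := f(p(3,f(2,2)),f(3,P)).
Decompose p/2: f(A,Y2) = f(f(R,3),3),  f(W,2) = f(tree(zero,zero),2).
Decompose f/2: A = f(R,3),  Y2 = 3.
Bind A := f(R,3); substituting into the one remaining equation that mentions A gives: tree(p(f(W,W),S),p(zero,p(3,f(2,2)))) = tree(p(R,f(R,3)),P).
Bind Y2 := 3; no other remaining equation mentions Y2.
Decompose f/2: W = tree(zero,zero),  2 = 2.
Bind W := tree(zero,zero); substituting into the one remaining equation that mentions W gives: tree(p(f(tree(zero,zero),tree(zero,zero)),S),p(zero,p(3,f(2,2)))) = tree(p(R,f(R,3)),P).
Delete trivial equation 2 = 2.
Decompose tree/2: p(f(tree(zero,zero),tree(zero,zero)),S) = p(R,f(R,3)),  p(zero,p(3,f(2,2))) = P.
Decompose p/2: f(tree(zero,zero),tree(zero,zero)) = R,  S = f(R,3).
Bind R := f(tree(zero,zero),tree(zero,zero)); substituting into the one remaining equation that mentions R gives: S = f(f(tree(zero,zero),tree(zero,zero)),3). Substituting into the earlier bindings gives T := f(f(tree(zero,zero),tree(zero,zero)),3), A := f(f(tree(zero,zero),tree(zero,zero)),3).
Bind S := f(f(tree(zero,zero),tree(zero,zero)),3); no other remaining equation mentions S.
Bind P := p(zero,p(3,f(2,2))). Substituting into the earlier binding gives Y1 := f(p(3,f(2,2)),f(3,p(zero,p(3,f(2,2))))).
MGU = { Y1 = f(p(3,f(2,2)),f(3,p(zero,p(3,f(2,2))))), T = f(f(tree(zero,zero),tree(zero,zero)),3), X1 = p(3,f(2,2)), A = f(f(tree(zero,zero),tree(zero,zero)),3), Y2 = 3, W = tree(zero,zero), R = f(tree(zero,zero),tree(zero,zero)), S = f(f(tree(zero,zero),tree(zero,zero)),3), P = p(zero,p(3,f(2,2))) }, so T = f(f(tree(zero,zero),tree(zero,zero)),3).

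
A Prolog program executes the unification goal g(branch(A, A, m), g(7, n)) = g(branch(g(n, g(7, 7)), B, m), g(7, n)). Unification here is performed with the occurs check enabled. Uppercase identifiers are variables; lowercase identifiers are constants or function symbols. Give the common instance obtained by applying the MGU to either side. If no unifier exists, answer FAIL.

g(branch(g(n, g(7, 7)), g(n, g(7, 7)), m), g(7, n))

Decompose g/2: branch(A, A, m) = branch(g(n, g(7, 7)), B, m),  g(7, n) = g(7, n).
Decompose branch/3: A = g(n, g(7, 7)),  A = B,  m = m.
Bind A := g(n, g(7, 7)); substituting into the one remaining equation that mentions A gives: g(n, g(7, 7)) = B.
Bind B := g(n, g(7, 7)); no other remaining equation mentions B.
Delete trivial equation m = m.
Delete trivial equation g(7, n) = g(7, n).
Applying the MGU to either side gives g(branch(g(n, g(7, 7)), g(n, g(7, 7)), m), g(7, n)).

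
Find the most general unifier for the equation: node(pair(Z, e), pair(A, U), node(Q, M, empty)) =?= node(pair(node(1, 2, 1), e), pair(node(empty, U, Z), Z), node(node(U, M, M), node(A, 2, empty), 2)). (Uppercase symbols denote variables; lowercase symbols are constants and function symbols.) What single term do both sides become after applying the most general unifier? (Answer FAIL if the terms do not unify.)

FAIL

Decompose node/3: pair(Z, e) =?= pair(node(1, 2, 1), e),  pair(A, U) =?= pair(node(empty, U, Z), Z),  node(Q, M, empty) =?= node(node(U, M, M), node(A, 2, empty), 2).
Decompose pair/2: Z =?= node(1, 2, 1),  e =?= e.
Bind Z := node(1, 2, 1); substituting into the one remaining equation that mentions Z gives: pair(A, U) =?= pair(node(empty, U, node(1, 2, 1)), node(1, 2, 1)).
Delete trivial equation e =?= e.
Decompose pair/2: A =?= node(empty, U, node(1, 2, 1)),  U =?= node(1, 2, 1).
Bind A := node(empty, U, node(1, 2, 1)); substituting into the one remaining equation that mentions A gives: node(Q, M, empty) =?= node(node(U, M, M), node(node(empty, U, node(1, 2, 1)), 2, empty), 2).
Bind U := node(1, 2, 1); substituting into the remaining equation gives: node(Q, M, empty) =?= node(node(node(1, 2, 1), M, M), node(node(empty, node(1, 2, 1), node(1, 2, 1)), 2, empty), 2). Substituting into the earlier binding gives A := node(empty, node(1, 2, 1), node(1, 2, 1)).
Decompose node/3: Q =?= node(node(1, 2, 1), M, M),  M =?= node(node(empty, node(1, 2, 1), node(1, 2, 1)), 2, empty),  empty =?= 2.
Bind Q := node(node(1, 2, 1), M, M); no other remaining equation mentions Q.
Bind M := node(node(empty, node(1, 2, 1), node(1, 2, 1)), 2, empty); no other remaining equation mentions M. Substituting into the earlier binding gives Q := node(node(1, 2, 1), node(node(empty, node(1, 2, 1), node(1, 2, 1)), 2, empty), node(node(empty, node(1, 2, 1), node(1, 2, 1)), 2, empty)).
Clash: constants empty and 2 differ; no unifier exists.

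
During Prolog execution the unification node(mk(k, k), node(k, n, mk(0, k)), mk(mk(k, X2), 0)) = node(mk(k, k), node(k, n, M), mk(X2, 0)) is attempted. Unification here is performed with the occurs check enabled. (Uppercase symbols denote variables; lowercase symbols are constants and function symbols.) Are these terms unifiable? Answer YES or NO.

NO

Decompose node/3: mk(k, k) = mk(k, k),  node(k, n, mk(0, k)) = node(k, n, M),  mk(mk(k, X2), 0) = mk(X2, 0).
Delete trivial equation mk(k, k) = mk(k, k).
Decompose node/3: k = k,  n = n,  mk(0, k) = M.
Delete trivial equation k = k.
Delete trivial equation n = n.
Bind M := mk(0, k); no other remaining equation mentions M.
Decompose mk/2: mk(k, X2) = X2,  0 = 0.
Occurs check fails: X2 occurs in mk(k, X2); the equation X2 = mk(k, X2) has no finite solution.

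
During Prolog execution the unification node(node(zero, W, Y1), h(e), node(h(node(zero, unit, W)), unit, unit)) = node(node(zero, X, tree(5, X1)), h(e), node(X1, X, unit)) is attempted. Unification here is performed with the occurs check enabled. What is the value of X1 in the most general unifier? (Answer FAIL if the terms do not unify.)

Decompose node/3: node(zero, W, Y1) = node(zero, X, tree(5, X1)),  h(e) = h(e),  node(h(node(zero, unit, W)), unit, unit) = node(X1, X, unit).
Decompose node/3: zero = zero,  W = X,  Y1 = tree(5, X1).
Delete trivial equation zero = zero.
Bind W := X; substituting into the one remaining equation that mentions W gives: node(h(node(zero, unit, X)), unit, unit) = node(X1, X, unit).
Bind Y1 := tree(5, X1); no other remaining equation mentions Y1.
Delete trivial equation h(e) = h(e).
Decompose node/3: h(node(zero, unit, X)) = X1,  unit = X,  unit = unit.
Bind X1 := h(node(zero, unit, X)); no other remaining equation mentions X1. Substituting into the earlier binding gives Y1 := tree(5, h(node(zero, unit, X))).
Bind X := unit; no other remaining equation mentions X. Substituting into the earlier bindings gives W := unit, Y1 := tree(5, h(node(zero, unit, unit))), X1 := h(node(zero, unit, unit)).
Delete trivial equation unit = unit.
MGU = { W = unit, Y1 = tree(5, h(node(zero, unit, unit))), X1 = h(node(zero, unit, unit)), X = unit }, so X1 = h(node(zero, unit, unit)).

h(node(zero, unit, unit))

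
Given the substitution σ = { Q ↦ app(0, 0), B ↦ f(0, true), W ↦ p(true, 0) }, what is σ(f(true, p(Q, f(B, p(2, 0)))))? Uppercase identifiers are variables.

f(true, p(app(0, 0), f(f(0, true), p(2, 0))))

Replace each occurrence of Q with app(0, 0).
Replace each occurrence of B with f(0, true).
Result: f(true, p(app(0, 0), f(f(0, true), p(2, 0)))).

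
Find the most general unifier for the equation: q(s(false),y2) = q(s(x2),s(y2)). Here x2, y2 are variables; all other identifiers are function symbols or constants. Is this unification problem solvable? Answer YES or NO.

NO

Decompose q/2: s(false) = s(x2),  y2 = s(y2).
Decompose s/1: false = x2.
Bind x2 := false; no other remaining equation mentions x2.
Occurs check fails: y2 occurs in s(y2); the equation y2 = s(y2) has no finite solution.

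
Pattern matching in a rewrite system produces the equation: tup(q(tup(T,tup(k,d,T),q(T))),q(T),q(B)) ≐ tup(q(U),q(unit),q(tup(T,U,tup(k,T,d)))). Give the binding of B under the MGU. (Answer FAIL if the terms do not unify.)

tup(unit,tup(unit,tup(k,d,unit),q(unit)),tup(k,unit,d))

Decompose tup/3: q(tup(T,tup(k,d,T),q(T))) ≐ q(U),  q(T) ≐ q(unit),  q(B) ≐ q(tup(T,U,tup(k,T,d))).
Decompose q/1: tup(T,tup(k,d,T),q(T)) ≐ U.
Bind U := tup(T,tup(k,d,T),q(T)); substituting into the one remaining equation that mentions U gives: q(B) ≐ q(tup(T,tup(T,tup(k,d,T),q(T)),tup(k,T,d))).
Decompose q/1: T ≐ unit.
Bind T := unit; substituting into the remaining equation gives: q(B) ≐ q(tup(unit,tup(unit,tup(k,d,unit),q(unit)),tup(k,unit,d))). Substituting into the earlier binding gives U := tup(unit,tup(k,d,unit),q(unit)).
Decompose q/1: B ≐ tup(unit,tup(unit,tup(k,d,unit),q(unit)),tup(k,unit,d)).
Bind B := tup(unit,tup(unit,tup(k,d,unit),q(unit)),tup(k,unit,d)).
MGU = { U := tup(unit,tup(k,d,unit),q(unit)), T := unit, B := tup(unit,tup(unit,tup(k,d,unit),q(unit)),tup(k,unit,d)) }, so B := tup(unit,tup(unit,tup(k,d,unit),q(unit)),tup(k,unit,d)).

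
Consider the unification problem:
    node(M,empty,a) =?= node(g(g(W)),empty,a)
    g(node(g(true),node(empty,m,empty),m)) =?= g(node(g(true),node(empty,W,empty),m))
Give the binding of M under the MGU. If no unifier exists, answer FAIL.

Decompose node/3: M =?= g(g(W)),  empty =?= empty,  a =?= a.
Bind M := g(g(W)); no other remaining equation mentions M.
Delete trivial equation empty =?= empty.
Delete trivial equation a =?= a.
Decompose g/1: node(g(true),node(empty,m,empty),m) =?= node(g(true),node(empty,W,empty),m).
Decompose node/3: g(true) =?= g(true),  node(empty,m,empty) =?= node(empty,W,empty),  m =?= m.
Delete trivial equation g(true) =?= g(true).
Decompose node/3: empty =?= empty,  m =?= W,  empty =?= empty.
Delete trivial equation empty =?= empty.
Bind W := m; no other remaining equation mentions W. Substituting into the earlier binding gives M := g(g(m)).
Delete trivial equation empty =?= empty.
Delete trivial equation m =?= m.
MGU = { M -> g(g(m)), W -> m }, so M -> g(g(m)).

g(g(m))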